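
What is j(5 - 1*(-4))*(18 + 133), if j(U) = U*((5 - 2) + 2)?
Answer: 6795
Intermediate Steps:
j(U) = 5*U (j(U) = U*(3 + 2) = U*5 = 5*U)
j(5 - 1*(-4))*(18 + 133) = (5*(5 - 1*(-4)))*(18 + 133) = (5*(5 + 4))*151 = (5*9)*151 = 45*151 = 6795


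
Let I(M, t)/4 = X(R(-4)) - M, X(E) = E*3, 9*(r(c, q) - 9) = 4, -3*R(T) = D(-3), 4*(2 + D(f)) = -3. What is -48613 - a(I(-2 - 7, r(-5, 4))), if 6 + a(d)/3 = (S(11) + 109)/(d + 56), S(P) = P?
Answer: -5005645/103 ≈ -48599.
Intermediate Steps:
D(f) = -11/4 (D(f) = -2 + (1/4)*(-3) = -2 - 3/4 = -11/4)
R(T) = 11/12 (R(T) = -1/3*(-11/4) = 11/12)
r(c, q) = 85/9 (r(c, q) = 9 + (1/9)*4 = 9 + 4/9 = 85/9)
X(E) = 3*E
I(M, t) = 11 - 4*M (I(M, t) = 4*(3*(11/12) - M) = 4*(11/4 - M) = 11 - 4*M)
a(d) = -18 + 360/(56 + d) (a(d) = -18 + 3*((11 + 109)/(d + 56)) = -18 + 3*(120/(56 + d)) = -18 + 360/(56 + d))
-48613 - a(I(-2 - 7, r(-5, 4))) = -48613 - 18*(-36 - (11 - 4*(-2 - 7)))/(56 + (11 - 4*(-2 - 7))) = -48613 - 18*(-36 - (11 - 4*(-9)))/(56 + (11 - 4*(-9))) = -48613 - 18*(-36 - (11 + 36))/(56 + (11 + 36)) = -48613 - 18*(-36 - 1*47)/(56 + 47) = -48613 - 18*(-36 - 47)/103 = -48613 - 18*(-83)/103 = -48613 - 1*(-1494/103) = -48613 + 1494/103 = -5005645/103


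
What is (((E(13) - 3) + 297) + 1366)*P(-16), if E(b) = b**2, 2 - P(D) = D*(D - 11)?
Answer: -786470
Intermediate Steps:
P(D) = 2 - D*(-11 + D) (P(D) = 2 - D*(D - 11) = 2 - D*(-11 + D))
(((E(13) - 3) + 297) + 1366)*P(-16) = (((13**2 - 3) + 297) + 1366)*(2 - 1*(-16)**2 + 11*(-16)) = (((169 - 3) + 297) + 1366)*(2 - 1*256 - 176) = ((166 + 297) + 1366)*(2 - 256 - 176) = (463 + 1366)*(-430) = 1829*(-430) = -786470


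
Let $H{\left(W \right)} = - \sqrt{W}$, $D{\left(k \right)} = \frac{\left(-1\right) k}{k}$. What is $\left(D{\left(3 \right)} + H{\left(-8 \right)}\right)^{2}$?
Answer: $-7 + 4 i \sqrt{2} \approx -7.0 + 5.6569 i$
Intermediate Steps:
$D{\left(k \right)} = -1$
$\left(D{\left(3 \right)} + H{\left(-8 \right)}\right)^{2} = \left(-1 - \sqrt{-8}\right)^{2} = \left(-1 - 2 i \sqrt{2}\right)^{2}$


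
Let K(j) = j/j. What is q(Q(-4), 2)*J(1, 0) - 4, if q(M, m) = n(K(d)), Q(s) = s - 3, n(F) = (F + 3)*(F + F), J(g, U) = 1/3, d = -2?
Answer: -4/3 ≈ -1.3333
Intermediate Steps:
K(j) = 1
J(g, U) = 1/3
n(F) = 2*F*(3 + F) (n(F) = (3 + F)*(2*F) = 2*F*(3 + F))
Q(s) = -3 + s
q(M, m) = 8 (q(M, m) = 2*1*(3 + 1) = 2*1*4 = 8)
q(Q(-4), 2)*J(1, 0) - 4 = 8*(1/3) - 4 = 8/3 - 4 = -4/3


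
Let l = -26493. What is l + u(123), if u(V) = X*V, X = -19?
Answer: -28830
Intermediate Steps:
u(V) = -19*V
l + u(123) = -26493 - 19*123 = -26493 - 2337 = -28830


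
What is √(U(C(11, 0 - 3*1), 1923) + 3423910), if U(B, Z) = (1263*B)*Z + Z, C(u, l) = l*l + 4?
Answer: √34999570 ≈ 5916.0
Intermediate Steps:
C(u, l) = 4 + l² (C(u, l) = l² + 4 = 4 + l²)
U(B, Z) = Z + 1263*B*Z (U(B, Z) = 1263*B*Z + Z = Z + 1263*B*Z)
√(U(C(11, 0 - 3*1), 1923) + 3423910) = √(1923*(1 + 1263*(4 + (0 - 3*1)²)) + 3423910) = √(1923*(1 + 1263*(4 + (0 - 3)²)) + 3423910) = √(1923*(1 + 1263*(4 + (-3)²)) + 3423910) = √(1923*(1 + 1263*(4 + 9)) + 3423910) = √(1923*(1 + 1263*13) + 3423910) = √(1923*(1 + 16419) + 3423910) = √(1923*16420 + 3423910) = √(31575660 + 3423910) = √34999570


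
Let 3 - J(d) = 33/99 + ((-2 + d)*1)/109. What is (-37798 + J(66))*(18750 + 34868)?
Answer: -662679124388/327 ≈ -2.0265e+9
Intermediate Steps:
J(d) = 878/327 - d/109 (J(d) = 3 - (33/99 + ((-2 + d)*1)/109) = 3 - (33*(1/99) + (-2 + d)*(1/109)) = 3 - (⅓ + (-2/109 + d/109)) = 3 - (103/327 + d/109) = 3 + (-103/327 - d/109) = 878/327 - d/109)
(-37798 + J(66))*(18750 + 34868) = (-37798 + (878/327 - 1/109*66))*(18750 + 34868) = (-37798 + (878/327 - 66/109))*53618 = (-37798 + 680/327)*53618 = -12359266/327*53618 = -662679124388/327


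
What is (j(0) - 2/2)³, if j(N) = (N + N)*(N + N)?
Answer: -1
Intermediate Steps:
j(N) = 4*N² (j(N) = (2*N)*(2*N) = 4*N²)
(j(0) - 2/2)³ = (4*0² - 2/2)³ = (4*0 - 2/2)³ = (0 - 1*1)³ = (0 - 1)³ = (-1)³ = -1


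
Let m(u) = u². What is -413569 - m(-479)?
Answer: -643010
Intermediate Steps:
-413569 - m(-479) = -413569 - 1*(-479)² = -413569 - 1*229441 = -413569 - 229441 = -643010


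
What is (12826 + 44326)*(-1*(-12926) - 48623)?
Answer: -2040154944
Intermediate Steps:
(12826 + 44326)*(-1*(-12926) - 48623) = 57152*(12926 - 48623) = 57152*(-35697) = -2040154944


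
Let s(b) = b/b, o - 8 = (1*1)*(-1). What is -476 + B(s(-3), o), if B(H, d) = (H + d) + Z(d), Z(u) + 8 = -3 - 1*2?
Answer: -481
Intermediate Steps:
o = 7 (o = 8 + (1*1)*(-1) = 8 + 1*(-1) = 8 - 1 = 7)
Z(u) = -13 (Z(u) = -8 + (-3 - 1*2) = -8 + (-3 - 2) = -8 - 5 = -13)
s(b) = 1
B(H, d) = -13 + H + d (B(H, d) = (H + d) - 13 = -13 + H + d)
-476 + B(s(-3), o) = -476 + (-13 + 1 + 7) = -476 - 5 = -481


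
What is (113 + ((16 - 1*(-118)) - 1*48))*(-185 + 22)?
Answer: -32437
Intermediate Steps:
(113 + ((16 - 1*(-118)) - 1*48))*(-185 + 22) = (113 + ((16 + 118) - 48))*(-163) = (113 + (134 - 48))*(-163) = (113 + 86)*(-163) = 199*(-163) = -32437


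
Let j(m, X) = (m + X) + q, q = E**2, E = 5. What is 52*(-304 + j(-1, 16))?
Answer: -13728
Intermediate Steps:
q = 25 (q = 5**2 = 25)
j(m, X) = 25 + X + m (j(m, X) = (m + X) + 25 = (X + m) + 25 = 25 + X + m)
52*(-304 + j(-1, 16)) = 52*(-304 + (25 + 16 - 1)) = 52*(-304 + 40) = 52*(-264) = -13728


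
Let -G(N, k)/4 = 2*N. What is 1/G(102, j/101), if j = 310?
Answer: -1/816 ≈ -0.0012255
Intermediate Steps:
G(N, k) = -8*N
1/G(102, j/101) = 1/(-8*102) = 1/(-816) = -1/816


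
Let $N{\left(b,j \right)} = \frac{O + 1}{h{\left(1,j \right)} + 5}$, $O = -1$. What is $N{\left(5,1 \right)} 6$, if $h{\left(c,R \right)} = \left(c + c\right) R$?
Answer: $0$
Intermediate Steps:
$h{\left(c,R \right)} = 2 R c$ ($h{\left(c,R \right)} = 2 c R = 2 R c$)
$N{\left(b,j \right)} = 0$ ($N{\left(b,j \right)} = \frac{-1 + 1}{2 j 1 + 5} = \frac{0}{2 j + 5} = \frac{0}{5 + 2 j} = 0$)
$N{\left(5,1 \right)} 6 = 0 \cdot 6 = 0$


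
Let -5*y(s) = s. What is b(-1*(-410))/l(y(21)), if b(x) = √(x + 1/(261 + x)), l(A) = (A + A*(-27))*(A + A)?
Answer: -25*√184599481/15387372 ≈ -0.022074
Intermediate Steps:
y(s) = -s/5
l(A) = -52*A² (l(A) = (A - 27*A)*(2*A) = (-26*A)*(2*A) = -52*A²)
b(-1*(-410))/l(y(21)) = √((1 + (-1*(-410))*(261 - 1*(-410)))/(261 - 1*(-410)))/((-52*(-⅕*21)²)) = √((1 + 410*(261 + 410))/(261 + 410))/((-52*(-21/5)²)) = √((1 + 410*671)/671)/((-52*441/25)) = √((1 + 275110)/671)/(-22932/25) = √((1/671)*275111)*(-25/22932) = √(275111/671)*(-25/22932) = (√184599481/671)*(-25/22932) = -25*√184599481/15387372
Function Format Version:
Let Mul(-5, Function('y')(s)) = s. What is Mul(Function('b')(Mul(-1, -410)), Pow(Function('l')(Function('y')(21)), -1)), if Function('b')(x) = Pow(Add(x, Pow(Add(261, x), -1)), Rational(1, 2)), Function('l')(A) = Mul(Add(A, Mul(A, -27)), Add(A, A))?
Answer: Mul(Rational(-25, 15387372), Pow(184599481, Rational(1, 2))) ≈ -0.022074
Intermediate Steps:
Function('y')(s) = Mul(Rational(-1, 5), s)
Function('l')(A) = Mul(-52, Pow(A, 2)) (Function('l')(A) = Mul(Add(A, Mul(-27, A)), Mul(2, A)) = Mul(Mul(-26, A), Mul(2, A)) = Mul(-52, Pow(A, 2)))
Mul(Function('b')(Mul(-1, -410)), Pow(Function('l')(Function('y')(21)), -1)) = Mul(Pow(Mul(Pow(Add(261, Mul(-1, -410)), -1), Add(1, Mul(Mul(-1, -410), Add(261, Mul(-1, -410))))), Rational(1, 2)), Pow(Mul(-52, Pow(Mul(Rational(-1, 5), 21), 2)), -1)) = Mul(Pow(Mul(Pow(Add(261, 410), -1), Add(1, Mul(410, Add(261, 410)))), Rational(1, 2)), Pow(Mul(-52, Pow(Rational(-21, 5), 2)), -1)) = Mul(Pow(Mul(Pow(671, -1), Add(1, Mul(410, 671))), Rational(1, 2)), Pow(Mul(-52, Rational(441, 25)), -1)) = Mul(Pow(Mul(Rational(1, 671), Add(1, 275110)), Rational(1, 2)), Pow(Rational(-22932, 25), -1)) = Mul(Pow(Mul(Rational(1, 671), 275111), Rational(1, 2)), Rational(-25, 22932)) = Mul(Pow(Rational(275111, 671), Rational(1, 2)), Rational(-25, 22932)) = Mul(Mul(Rational(1, 671), Pow(184599481, Rational(1, 2))), Rational(-25, 22932)) = Mul(Rational(-25, 15387372), Pow(184599481, Rational(1, 2)))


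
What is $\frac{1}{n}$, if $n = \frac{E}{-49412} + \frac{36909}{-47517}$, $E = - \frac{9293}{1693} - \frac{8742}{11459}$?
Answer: $- \frac{15183219448590116}{11791699015469305} \approx -1.2876$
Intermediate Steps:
$E = - \frac{121288693}{19400087}$ ($E = \left(-9293\right) \frac{1}{1693} - \frac{8742}{11459} = - \frac{9293}{1693} - \frac{8742}{11459} = - \frac{121288693}{19400087} \approx -6.252$)
$n = - \frac{11791699015469305}{15183219448590116}$ ($n = - \frac{121288693}{19400087 \left(-49412\right)} + \frac{36909}{-47517} = \left(- \frac{121288693}{19400087}\right) \left(- \frac{1}{49412}\right) + 36909 \left(- \frac{1}{47517}\right) = \frac{121288693}{958597098844} - \frac{12303}{15839} = - \frac{11791699015469305}{15183219448590116} \approx -0.77663$)
$\frac{1}{n} = \frac{1}{- \frac{11791699015469305}{15183219448590116}} = - \frac{15183219448590116}{11791699015469305}$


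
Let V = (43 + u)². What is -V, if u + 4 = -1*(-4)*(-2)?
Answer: -961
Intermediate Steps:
u = -12 (u = -4 - 1*(-4)*(-2) = -4 + 4*(-2) = -4 - 8 = -12)
V = 961 (V = (43 - 12)² = 31² = 961)
-V = -1*961 = -961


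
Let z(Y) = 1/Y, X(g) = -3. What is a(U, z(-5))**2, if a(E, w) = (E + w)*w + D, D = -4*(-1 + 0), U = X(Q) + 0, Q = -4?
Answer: 13456/625 ≈ 21.530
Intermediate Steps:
U = -3 (U = -3 + 0 = -3)
D = 4 (D = -4*(-1) = 4)
a(E, w) = 4 + w*(E + w) (a(E, w) = (E + w)*w + 4 = w*(E + w) + 4 = 4 + w*(E + w))
a(U, z(-5))**2 = (4 + (1/(-5))**2 - 3/(-5))**2 = (4 + (-1/5)**2 - 3*(-1/5))**2 = (4 + 1/25 + 3/5)**2 = (116/25)**2 = 13456/625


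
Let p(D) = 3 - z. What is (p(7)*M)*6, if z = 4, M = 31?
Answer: -186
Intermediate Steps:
p(D) = -1 (p(D) = 3 - 1*4 = 3 - 4 = -1)
(p(7)*M)*6 = -1*31*6 = -31*6 = -186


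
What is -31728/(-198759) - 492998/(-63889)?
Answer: 33338286558/4232837917 ≈ 7.8761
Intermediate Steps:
-31728/(-198759) - 492998/(-63889) = -31728*(-1/198759) - 492998*(-1/63889) = 10576/66253 + 492998/63889 = 33338286558/4232837917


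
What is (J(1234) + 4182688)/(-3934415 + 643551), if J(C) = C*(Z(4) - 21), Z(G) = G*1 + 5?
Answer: -520985/411358 ≈ -1.2665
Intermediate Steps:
Z(G) = 5 + G (Z(G) = G + 5 = 5 + G)
J(C) = -12*C (J(C) = C*((5 + 4) - 21) = C*(9 - 21) = C*(-12) = -12*C)
(J(1234) + 4182688)/(-3934415 + 643551) = (-12*1234 + 4182688)/(-3934415 + 643551) = (-14808 + 4182688)/(-3290864) = 4167880*(-1/3290864) = -520985/411358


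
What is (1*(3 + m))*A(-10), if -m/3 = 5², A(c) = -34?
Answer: 2448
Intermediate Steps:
m = -75 (m = -3*5² = -3*25 = -75)
(1*(3 + m))*A(-10) = (1*(3 - 75))*(-34) = (1*(-72))*(-34) = -72*(-34) = 2448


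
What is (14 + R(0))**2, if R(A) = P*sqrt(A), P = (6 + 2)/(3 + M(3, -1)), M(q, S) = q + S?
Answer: 196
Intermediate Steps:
M(q, S) = S + q
P = 8/5 (P = (6 + 2)/(3 + (-1 + 3)) = 8/(3 + 2) = 8/5 ≈ 1.6000)
R(A) = 8*sqrt(A)/5
(14 + R(0))**2 = (14 + 8*sqrt(0)/5)**2 = (14 + (8/5)*0)**2 = (14 + 0)**2 = 14**2 = 196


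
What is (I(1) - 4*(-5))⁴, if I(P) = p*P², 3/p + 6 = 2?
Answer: 35153041/256 ≈ 1.3732e+5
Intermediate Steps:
p = -¾ (p = 3/(-6 + 2) = 3/(-4) = 3*(-¼) = -¾ ≈ -0.75000)
I(P) = -3*P²/4
(I(1) - 4*(-5))⁴ = (-¾*1² - 4*(-5))⁴ = (-¾*1 + 20)⁴ = (-¾ + 20)⁴ = (77/4)⁴ = 35153041/256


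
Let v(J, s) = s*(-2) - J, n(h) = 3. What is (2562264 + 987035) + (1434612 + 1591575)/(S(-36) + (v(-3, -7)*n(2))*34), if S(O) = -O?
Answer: 2095095139/590 ≈ 3.5510e+6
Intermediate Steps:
v(J, s) = -J - 2*s (v(J, s) = -2*s - J = -J - 2*s)
(2562264 + 987035) + (1434612 + 1591575)/(S(-36) + (v(-3, -7)*n(2))*34) = (2562264 + 987035) + (1434612 + 1591575)/(-1*(-36) + ((-1*(-3) - 2*(-7))*3)*34) = 3549299 + 3026187/(36 + ((3 + 14)*3)*34) = 3549299 + 3026187/(36 + (17*3)*34) = 3549299 + 3026187/(36 + 51*34) = 3549299 + 3026187/(36 + 1734) = 3549299 + 3026187/1770 = 3549299 + 3026187*(1/1770) = 3549299 + 1008729/590 = 2095095139/590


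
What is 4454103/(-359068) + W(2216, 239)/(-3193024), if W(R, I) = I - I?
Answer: -4454103/359068 ≈ -12.405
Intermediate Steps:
W(R, I) = 0
4454103/(-359068) + W(2216, 239)/(-3193024) = 4454103/(-359068) + 0/(-3193024) = 4454103*(-1/359068) + 0*(-1/3193024) = -4454103/359068 + 0 = -4454103/359068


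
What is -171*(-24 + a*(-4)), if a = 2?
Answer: 5472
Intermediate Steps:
-171*(-24 + a*(-4)) = -171*(-24 + 2*(-4)) = -171*(-24 - 8) = -171*(-32) = 5472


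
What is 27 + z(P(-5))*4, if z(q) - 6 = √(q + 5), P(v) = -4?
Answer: 55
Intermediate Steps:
z(q) = 6 + √(5 + q) (z(q) = 6 + √(q + 5) = 6 + √(5 + q))
27 + z(P(-5))*4 = 27 + (6 + √(5 - 4))*4 = 27 + (6 + √1)*4 = 27 + (6 + 1)*4 = 27 + 7*4 = 27 + 28 = 55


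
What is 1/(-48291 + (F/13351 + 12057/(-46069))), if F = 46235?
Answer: -615067219/29700242045521 ≈ -2.0709e-5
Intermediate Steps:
1/(-48291 + (F/13351 + 12057/(-46069))) = 1/(-48291 + (46235/13351 + 12057/(-46069))) = 1/(-48291 + (46235*(1/13351) + 12057*(-1/46069))) = 1/(-48291 + (46235/13351 - 12057/46069)) = 1/(-48291 + 1969027208/615067219) = 1/(-29700242045521/615067219) = -615067219/29700242045521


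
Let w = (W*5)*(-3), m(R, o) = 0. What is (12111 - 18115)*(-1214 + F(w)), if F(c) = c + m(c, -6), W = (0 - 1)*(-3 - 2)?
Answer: 7739156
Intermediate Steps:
W = 5 (W = -1*(-5) = 5)
w = -75 (w = (5*5)*(-3) = 25*(-3) = -75)
F(c) = c (F(c) = c + 0 = c)
(12111 - 18115)*(-1214 + F(w)) = (12111 - 18115)*(-1214 - 75) = -6004*(-1289) = 7739156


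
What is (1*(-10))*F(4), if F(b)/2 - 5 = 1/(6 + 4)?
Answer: -102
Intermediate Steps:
F(b) = 51/5 (F(b) = 10 + 2/(6 + 4) = 10 + 2/10 = 10 + 2*(⅒) = 10 + ⅕ = 51/5)
(1*(-10))*F(4) = (1*(-10))*(51/5) = -10*51/5 = -102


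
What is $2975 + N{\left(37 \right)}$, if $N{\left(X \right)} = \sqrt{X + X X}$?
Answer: $2975 + \sqrt{1406} \approx 3012.5$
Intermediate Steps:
$N{\left(X \right)} = \sqrt{X + X^{2}}$
$2975 + N{\left(37 \right)} = 2975 + \sqrt{37 \left(1 + 37\right)} = 2975 + \sqrt{37 \cdot 38} = 2975 + \sqrt{1406}$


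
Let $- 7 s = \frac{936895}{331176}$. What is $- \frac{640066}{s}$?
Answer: $\frac{1483821483312}{936895} \approx 1.5838 \cdot 10^{6}$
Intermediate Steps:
$s = - \frac{936895}{2318232}$ ($s = - \frac{936895 \cdot \frac{1}{331176}}{7} = \left(- \frac{1}{7}\right) \frac{936895}{331176} = - \frac{936895}{2318232} \approx -0.40414$)
$- \frac{640066}{s} = - \frac{640066}{- \frac{936895}{2318232}} = \left(-640066\right) \left(- \frac{2318232}{936895}\right) = \frac{1483821483312}{936895}$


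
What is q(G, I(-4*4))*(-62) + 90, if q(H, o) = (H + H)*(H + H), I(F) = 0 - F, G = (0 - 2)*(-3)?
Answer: -8838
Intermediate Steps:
G = 6 (G = -2*(-3) = 6)
I(F) = -F
q(H, o) = 4*H² (q(H, o) = (2*H)*(2*H) = 4*H²)
q(G, I(-4*4))*(-62) + 90 = (4*6²)*(-62) + 90 = (4*36)*(-62) + 90 = 144*(-62) + 90 = -8928 + 90 = -8838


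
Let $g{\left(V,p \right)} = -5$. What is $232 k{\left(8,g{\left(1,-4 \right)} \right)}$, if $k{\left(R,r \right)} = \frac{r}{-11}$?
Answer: $\frac{1160}{11} \approx 105.45$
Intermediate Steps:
$k{\left(R,r \right)} = - \frac{r}{11}$ ($k{\left(R,r \right)} = r \left(- \frac{1}{11}\right) = - \frac{r}{11}$)
$232 k{\left(8,g{\left(1,-4 \right)} \right)} = 232 \left(\left(- \frac{1}{11}\right) \left(-5\right)\right) = 232 \cdot \frac{5}{11} = \frac{1160}{11}$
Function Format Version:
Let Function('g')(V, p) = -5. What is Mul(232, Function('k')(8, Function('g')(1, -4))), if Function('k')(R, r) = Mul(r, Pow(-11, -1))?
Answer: Rational(1160, 11) ≈ 105.45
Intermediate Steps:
Function('k')(R, r) = Mul(Rational(-1, 11), r) (Function('k')(R, r) = Mul(r, Rational(-1, 11)) = Mul(Rational(-1, 11), r))
Mul(232, Function('k')(8, Function('g')(1, -4))) = Mul(232, Mul(Rational(-1, 11), -5)) = Mul(232, Rational(5, 11)) = Rational(1160, 11)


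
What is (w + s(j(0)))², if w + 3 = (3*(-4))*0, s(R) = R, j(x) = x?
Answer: 9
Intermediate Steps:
w = -3 (w = -3 + (3*(-4))*0 = -3 - 12*0 = -3 + 0 = -3)
(w + s(j(0)))² = (-3 + 0)² = (-3)² = 9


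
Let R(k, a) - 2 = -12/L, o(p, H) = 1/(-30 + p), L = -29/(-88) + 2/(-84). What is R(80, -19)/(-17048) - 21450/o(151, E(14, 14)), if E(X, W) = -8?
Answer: -12499842916477/4816060 ≈ -2.5954e+6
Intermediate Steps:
L = 565/1848 (L = -29*(-1/88) + 2*(-1/84) = 29/88 - 1/42 = 565/1848 ≈ 0.30574)
R(k, a) = -21046/565 (R(k, a) = 2 - 12/565/1848 = 2 - 12*1848/565 = 2 - 22176/565 = -21046/565)
R(80, -19)/(-17048) - 21450/o(151, E(14, 14)) = -21046/565/(-17048) - 21450/(1/(-30 + 151)) = -21046/565*(-1/17048) - 21450/(1/121) = 10523/4816060 - 21450/1/121 = 10523/4816060 - 21450*121 = 10523/4816060 - 2595450 = -12499842916477/4816060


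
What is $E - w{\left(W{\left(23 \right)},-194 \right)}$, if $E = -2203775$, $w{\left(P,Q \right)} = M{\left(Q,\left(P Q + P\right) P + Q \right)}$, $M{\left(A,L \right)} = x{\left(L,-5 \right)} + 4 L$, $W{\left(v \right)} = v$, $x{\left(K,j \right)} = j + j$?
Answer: $-1794601$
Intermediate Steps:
$x{\left(K,j \right)} = 2 j$
$M{\left(A,L \right)} = -10 + 4 L$ ($M{\left(A,L \right)} = 2 \left(-5\right) + 4 L = -10 + 4 L$)
$w{\left(P,Q \right)} = -10 + 4 Q + 4 P \left(P + P Q\right)$ ($w{\left(P,Q \right)} = -10 + 4 \left(\left(P Q + P\right) P + Q\right) = -10 + 4 \left(\left(P + P Q\right) P + Q\right) = -10 + 4 \left(P \left(P + P Q\right) + Q\right) = -10 + 4 \left(Q + P \left(P + P Q\right)\right) = -10 + \left(4 Q + 4 P \left(P + P Q\right)\right) = -10 + 4 Q + 4 P \left(P + P Q\right)$)
$E - w{\left(W{\left(23 \right)},-194 \right)} = -2203775 - \left(-10 + 4 \left(-194\right) + 4 \cdot 23^{2} + 4 \left(-194\right) 23^{2}\right) = -2203775 - \left(-10 - 776 + 4 \cdot 529 + 4 \left(-194\right) 529\right) = -2203775 - \left(-10 - 776 + 2116 - 410504\right) = -2203775 - -409174 = -2203775 + 409174 = -1794601$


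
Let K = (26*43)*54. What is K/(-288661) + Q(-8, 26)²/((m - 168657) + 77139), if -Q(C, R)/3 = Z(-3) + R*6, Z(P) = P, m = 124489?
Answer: 58824862929/9517441831 ≈ 6.1807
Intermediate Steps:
Q(C, R) = 9 - 18*R (Q(C, R) = -3*(-3 + R*6) = -3*(-3 + 6*R) = 9 - 18*R)
K = 60372 (K = 1118*54 = 60372)
K/(-288661) + Q(-8, 26)²/((m - 168657) + 77139) = 60372/(-288661) + (9 - 18*26)²/((124489 - 168657) + 77139) = 60372*(-1/288661) + (9 - 468)²/(-44168 + 77139) = -60372/288661 + (-459)²/32971 = -60372/288661 + 210681*(1/32971) = -60372/288661 + 210681/32971 = 58824862929/9517441831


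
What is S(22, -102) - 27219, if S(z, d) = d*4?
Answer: -27627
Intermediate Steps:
S(z, d) = 4*d
S(22, -102) - 27219 = 4*(-102) - 27219 = -408 - 27219 = -27627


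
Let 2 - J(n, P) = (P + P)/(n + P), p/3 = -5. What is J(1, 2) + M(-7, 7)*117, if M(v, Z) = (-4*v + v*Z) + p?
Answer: -12634/3 ≈ -4211.3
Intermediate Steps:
p = -15 (p = 3*(-5) = -15)
M(v, Z) = -15 - 4*v + Z*v (M(v, Z) = (-4*v + v*Z) - 15 = (-4*v + Z*v) - 15 = -15 - 4*v + Z*v)
J(n, P) = 2 - 2*P/(P + n) (J(n, P) = 2 - (P + P)/(n + P) = 2 - 2*P/(P + n))
J(1, 2) + M(-7, 7)*117 = 2*1/(2 + 1) + (-15 - 4*(-7) + 7*(-7))*117 = 2*1/3 + (-15 + 28 - 49)*117 = 2*1*(⅓) - 36*117 = ⅔ - 4212 = -12634/3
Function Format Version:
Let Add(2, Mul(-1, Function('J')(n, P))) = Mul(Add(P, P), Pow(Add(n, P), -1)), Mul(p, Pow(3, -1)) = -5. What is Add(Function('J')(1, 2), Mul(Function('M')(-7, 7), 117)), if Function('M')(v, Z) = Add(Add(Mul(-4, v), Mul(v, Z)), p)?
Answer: Rational(-12634, 3) ≈ -4211.3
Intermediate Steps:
p = -15 (p = Mul(3, -5) = -15)
Function('M')(v, Z) = Add(-15, Mul(-4, v), Mul(Z, v)) (Function('M')(v, Z) = Add(Add(Mul(-4, v), Mul(v, Z)), -15) = Add(Add(Mul(-4, v), Mul(Z, v)), -15) = Add(-15, Mul(-4, v), Mul(Z, v)))
Function('J')(n, P) = Add(2, Mul(-2, P, Pow(Add(P, n), -1))) (Function('J')(n, P) = Add(2, Mul(-1, Mul(Add(P, P), Pow(Add(n, P), -1)))) = Add(2, Mul(-1, Mul(Mul(2, P), Pow(Add(P, n), -1)))) = Add(2, Mul(-1, Mul(2, P, Pow(Add(P, n), -1)))) = Add(2, Mul(-2, P, Pow(Add(P, n), -1))))
Add(Function('J')(1, 2), Mul(Function('M')(-7, 7), 117)) = Add(Mul(2, 1, Pow(Add(2, 1), -1)), Mul(Add(-15, Mul(-4, -7), Mul(7, -7)), 117)) = Add(Mul(2, 1, Pow(3, -1)), Mul(Add(-15, 28, -49), 117)) = Add(Mul(2, 1, Rational(1, 3)), Mul(-36, 117)) = Add(Rational(2, 3), -4212) = Rational(-12634, 3)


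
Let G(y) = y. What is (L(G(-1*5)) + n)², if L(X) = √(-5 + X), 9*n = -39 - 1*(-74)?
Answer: 415/81 + 70*I*√10/9 ≈ 5.1235 + 24.595*I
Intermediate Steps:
n = 35/9 (n = (-39 - 1*(-74))/9 = (-39 + 74)/9 = (⅑)*35 = 35/9 ≈ 3.8889)
(L(G(-1*5)) + n)² = (√(-5 - 1*5) + 35/9)² = (√(-5 - 5) + 35/9)² = (√(-10) + 35/9)² = (I*√10 + 35/9)² = (35/9 + I*√10)²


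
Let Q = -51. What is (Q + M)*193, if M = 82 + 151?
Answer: 35126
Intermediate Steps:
M = 233
(Q + M)*193 = (-51 + 233)*193 = 182*193 = 35126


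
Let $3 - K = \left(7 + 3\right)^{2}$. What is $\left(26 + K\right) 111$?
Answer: $-7881$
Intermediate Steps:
$K = -97$ ($K = 3 - \left(7 + 3\right)^{2} = 3 - 10^{2} = 3 - 100 = -97$)
$\left(26 + K\right) 111 = \left(26 - 97\right) 111 = \left(-71\right) 111 = -7881$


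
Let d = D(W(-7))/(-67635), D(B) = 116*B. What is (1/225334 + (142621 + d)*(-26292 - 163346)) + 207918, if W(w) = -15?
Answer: -27479735282407729843/1016031006 ≈ -2.7046e+10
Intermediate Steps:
d = 116/4509 (d = (116*(-15))/(-67635) = -1740*(-1/67635) = 116/4509 ≈ 0.025726)
(1/225334 + (142621 + d)*(-26292 - 163346)) + 207918 = (1/225334 + (142621 + 116/4509)*(-26292 - 163346)) + 207918 = (1/225334 + (643078205/4509)*(-189638)) + 207918 = (1/225334 - 121952064639790/4509) + 207918 = -27479946533542435351/1016031006 + 207918 = -27479735282407729843/1016031006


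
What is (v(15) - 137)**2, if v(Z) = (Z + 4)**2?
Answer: 50176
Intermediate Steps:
v(Z) = (4 + Z)**2
(v(15) - 137)**2 = ((4 + 15)**2 - 137)**2 = (19**2 - 137)**2 = (361 - 137)**2 = 224**2 = 50176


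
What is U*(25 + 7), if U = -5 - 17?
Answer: -704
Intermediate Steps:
U = -22
U*(25 + 7) = -22*(25 + 7) = -22*32 = -704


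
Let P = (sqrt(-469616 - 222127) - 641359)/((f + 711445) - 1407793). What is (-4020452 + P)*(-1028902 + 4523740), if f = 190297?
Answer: -7110433534752616734/506051 - 3494838*I*sqrt(691743)/506051 ≈ -1.4051e+13 - 5743.9*I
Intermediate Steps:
P = 641359/506051 - I*sqrt(691743)/506051 (P = (sqrt(-469616 - 222127) - 641359)/((190297 + 711445) - 1407793) = (sqrt(-691743) - 641359)/(901742 - 1407793) = (I*sqrt(691743) - 641359)/(-506051) = (-641359 + I*sqrt(691743))*(-1/506051) = 641359/506051 - I*sqrt(691743)/506051 ≈ 1.2674 - 0.0016435*I)
(-4020452 + P)*(-1028902 + 4523740) = (-4020452 + (641359/506051 - I*sqrt(691743)/506051))*(-1028902 + 4523740) = (-2034553113693/506051 - I*sqrt(691743)/506051)*3494838 = -7110433534752616734/506051 - 3494838*I*sqrt(691743)/506051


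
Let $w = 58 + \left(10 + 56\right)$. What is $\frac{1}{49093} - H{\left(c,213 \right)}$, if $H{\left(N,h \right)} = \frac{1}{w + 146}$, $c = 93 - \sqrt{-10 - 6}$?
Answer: $- \frac{48823}{13255110} \approx -0.0036833$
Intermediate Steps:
$w = 124$ ($w = 58 + 66 = 124$)
$c = 93 - 4 i$ ($c = 93 - \sqrt{-16} = 93 - 4 i \approx 93.0 - 4.0 i$)
$H{\left(N,h \right)} = \frac{1}{270}$ ($H{\left(N,h \right)} = \frac{1}{124 + 146} = \frac{1}{270}$)
$\frac{1}{49093} - H{\left(c,213 \right)} = \frac{1}{49093} - \frac{1}{270} = - \frac{48823}{13255110}$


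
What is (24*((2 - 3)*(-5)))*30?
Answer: 3600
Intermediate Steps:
(24*((2 - 3)*(-5)))*30 = (24*(-1*(-5)))*30 = (24*5)*30 = 120*30 = 3600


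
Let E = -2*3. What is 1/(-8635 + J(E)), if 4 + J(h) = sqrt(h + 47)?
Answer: -8639/74632280 - sqrt(41)/74632280 ≈ -0.00011584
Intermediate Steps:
E = -6
J(h) = -4 + sqrt(47 + h) (J(h) = -4 + sqrt(h + 47) = -4 + sqrt(47 + h))
1/(-8635 + J(E)) = 1/(-8635 + (-4 + sqrt(47 - 6))) = 1/(-8635 + (-4 + sqrt(41))) = 1/(-8639 + sqrt(41))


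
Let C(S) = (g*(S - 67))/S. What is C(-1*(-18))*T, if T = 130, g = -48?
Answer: 50960/3 ≈ 16987.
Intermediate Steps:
C(S) = (3216 - 48*S)/S (C(S) = (-48*(S - 67))/S = (-48*(-67 + S))/S = (3216 - 48*S)/S)
C(-1*(-18))*T = (-48 + 3216/((-1*(-18))))*130 = (-48 + 3216/18)*130 = (-48 + 3216*(1/18))*130 = (-48 + 536/3)*130 = (392/3)*130 = 50960/3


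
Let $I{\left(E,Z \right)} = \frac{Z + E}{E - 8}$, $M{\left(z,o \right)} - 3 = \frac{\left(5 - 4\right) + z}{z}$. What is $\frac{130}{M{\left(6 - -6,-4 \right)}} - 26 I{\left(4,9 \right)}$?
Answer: $\frac{11401}{98} \approx 116.34$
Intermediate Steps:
$M{\left(z,o \right)} = 3 + \frac{1 + z}{z}$ ($M{\left(z,o \right)} = 3 + \frac{\left(5 - 4\right) + z}{z} = 3 + \frac{1 + z}{z}$)
$I{\left(E,Z \right)} = \frac{E + Z}{-8 + E}$
$\frac{130}{M{\left(6 - -6,-4 \right)}} - 26 I{\left(4,9 \right)} = \frac{130}{4 + \frac{1}{6 - -6}} - 26 \frac{4 + 9}{-8 + 4} = \frac{130}{4 + \frac{1}{6 + 6}} - 26 \frac{1}{-4} \cdot 13 = \frac{130}{4 + \frac{1}{12}} - 26 \left(\left(- \frac{1}{4}\right) 13\right) = \frac{130}{4 + \frac{1}{12}} - - \frac{169}{2} = \frac{130}{\frac{49}{12}} + \frac{169}{2} = 130 \cdot \frac{12}{49} + \frac{169}{2} = \frac{1560}{49} + \frac{169}{2} = \frac{11401}{98}$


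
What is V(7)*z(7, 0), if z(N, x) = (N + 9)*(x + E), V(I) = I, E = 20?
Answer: 2240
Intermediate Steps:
z(N, x) = (9 + N)*(20 + x) (z(N, x) = (N + 9)*(x + 20) = (9 + N)*(20 + x))
V(7)*z(7, 0) = 7*(180 + 9*0 + 20*7 + 7*0) = 7*(180 + 0 + 140 + 0) = 7*320 = 2240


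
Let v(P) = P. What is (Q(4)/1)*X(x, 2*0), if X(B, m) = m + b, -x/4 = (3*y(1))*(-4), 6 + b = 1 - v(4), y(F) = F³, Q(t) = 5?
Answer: -45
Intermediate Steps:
b = -9 (b = -6 + (1 - 1*4) = -6 + (1 - 4) = -6 - 3 = -9)
x = 48 (x = -4*3*1³*(-4) = -4*3*1*(-4) = -12*(-4) = -4*(-12) = 48)
X(B, m) = -9 + m (X(B, m) = m - 9 = -9 + m)
(Q(4)/1)*X(x, 2*0) = (5/1)*(-9 + 2*0) = (5*1)*(-9 + 0) = 5*(-9) = -45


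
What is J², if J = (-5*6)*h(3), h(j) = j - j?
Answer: 0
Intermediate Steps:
h(j) = 0
J = 0 (J = -5*6*0 = -30*0 = 0)
J² = 0² = 0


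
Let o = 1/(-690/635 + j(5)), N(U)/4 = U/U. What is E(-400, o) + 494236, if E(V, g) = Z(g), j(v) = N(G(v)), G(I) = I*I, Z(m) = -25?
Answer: 494211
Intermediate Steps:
G(I) = I²
N(U) = 4 (N(U) = 4*(U/U) = 4*1 = 4)
j(v) = 4
o = 127/370 (o = 1/(-690/635 + 4) = 1/(-690*1/635 + 4) = 1/(-138/127 + 4) = 1/(370/127) = 127/370 ≈ 0.34324)
E(V, g) = -25
E(-400, o) + 494236 = -25 + 494236 = 494211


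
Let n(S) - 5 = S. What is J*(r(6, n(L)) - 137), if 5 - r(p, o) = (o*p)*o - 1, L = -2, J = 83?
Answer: -15355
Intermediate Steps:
n(S) = 5 + S
r(p, o) = 6 - p*o**2 (r(p, o) = 5 - ((o*p)*o - 1) = 5 - (p*o**2 - 1) = 5 - (-1 + p*o**2) = 5 + (1 - p*o**2) = 6 - p*o**2)
J*(r(6, n(L)) - 137) = 83*((6 - 1*6*(5 - 2)**2) - 137) = 83*((6 - 1*6*3**2) - 137) = 83*((6 - 1*6*9) - 137) = 83*((6 - 54) - 137) = 83*(-48 - 137) = 83*(-185) = -15355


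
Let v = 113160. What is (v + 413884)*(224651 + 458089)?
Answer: 359834020560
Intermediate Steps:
(v + 413884)*(224651 + 458089) = (113160 + 413884)*(224651 + 458089) = 527044*682740 = 359834020560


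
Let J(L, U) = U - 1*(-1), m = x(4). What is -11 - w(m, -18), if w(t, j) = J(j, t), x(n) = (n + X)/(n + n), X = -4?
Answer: -12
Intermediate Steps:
x(n) = (-4 + n)/(2*n) (x(n) = (n - 4)/(n + n) = (-4 + n)/((2*n)) = (-4 + n)*(1/(2*n)) = (-4 + n)/(2*n))
m = 0 (m = (½)*(-4 + 4)/4 = (½)*(¼)*0 = 0)
J(L, U) = 1 + U (J(L, U) = U + 1 = 1 + U)
w(t, j) = 1 + t
-11 - w(m, -18) = -11 - (1 + 0) = -11 - 1*1 = -11 - 1 = -12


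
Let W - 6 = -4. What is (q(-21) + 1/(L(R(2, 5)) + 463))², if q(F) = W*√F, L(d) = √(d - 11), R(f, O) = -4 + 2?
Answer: (1 - 2*√273 + 926*I*√21)²/(463 + I*√13)² ≈ -84.0 + 0.039588*I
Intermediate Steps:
W = 2 (W = 6 - 4 = 2)
R(f, O) = -2
L(d) = √(-11 + d)
q(F) = 2*√F
(q(-21) + 1/(L(R(2, 5)) + 463))² = (2*√(-21) + 1/(√(-11 - 2) + 463))² = (2*(I*√21) + 1/(√(-13) + 463))² = (2*I*√21 + 1/(I*√13 + 463))² = (2*I*√21 + 1/(463 + I*√13))² = (1/(463 + I*√13) + 2*I*√21)²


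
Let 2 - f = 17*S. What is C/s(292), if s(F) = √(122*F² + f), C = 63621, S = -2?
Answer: 63621*√2600561/5201122 ≈ 19.726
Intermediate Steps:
f = 36 (f = 2 - 17*(-2) = 2 - 1*(-34) = 2 + 34 = 36)
s(F) = √(36 + 122*F²) (s(F) = √(122*F² + 36) = √(36 + 122*F²))
C/s(292) = 63621/(√(36 + 122*292²)) = 63621/(√(36 + 122*85264)) = 63621/(√(36 + 10402208)) = 63621/(√10402244) = 63621/((2*√2600561)) = 63621*(√2600561/5201122) = 63621*√2600561/5201122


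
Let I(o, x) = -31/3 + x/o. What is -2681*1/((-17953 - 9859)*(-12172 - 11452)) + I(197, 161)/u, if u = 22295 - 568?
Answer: -3729566390729/8436705703082016 ≈ -0.00044206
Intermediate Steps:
I(o, x) = -31/3 + x/o (I(o, x) = -31*1/3 + x/o = -31/3 + x/o)
u = 21727
-2681*1/((-17953 - 9859)*(-12172 - 11452)) + I(197, 161)/u = -2681*1/((-17953 - 9859)*(-12172 - 11452)) + (-31/3 + 161/197)/21727 = -2681/((-27812*(-23624))) + (-31/3 + 161*(1/197))*(1/21727) = -2681/657030688 + (-31/3 + 161/197)*(1/21727) = -2681*1/657030688 - 5624/591*1/21727 = -2681/657030688 - 5624/12840657 = -3729566390729/8436705703082016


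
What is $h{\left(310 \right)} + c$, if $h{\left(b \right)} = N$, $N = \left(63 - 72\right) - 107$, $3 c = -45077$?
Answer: $- \frac{45425}{3} \approx -15142.0$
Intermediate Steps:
$c = - \frac{45077}{3}$ ($c = \frac{1}{3} \left(-45077\right) = - \frac{45077}{3} \approx -15026.0$)
$N = -116$ ($N = -9 - 107 = -116$)
$h{\left(b \right)} = -116$
$h{\left(310 \right)} + c = -116 - \frac{45077}{3} = - \frac{45425}{3}$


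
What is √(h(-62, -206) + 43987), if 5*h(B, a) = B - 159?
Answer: √1098570/5 ≈ 209.63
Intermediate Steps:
h(B, a) = -159/5 + B/5 (h(B, a) = (B - 159)/5 = (-159 + B)/5 = -159/5 + B/5)
√(h(-62, -206) + 43987) = √((-159/5 + (⅕)*(-62)) + 43987) = √((-159/5 - 62/5) + 43987) = √(-221/5 + 43987) = √(219714/5) = √1098570/5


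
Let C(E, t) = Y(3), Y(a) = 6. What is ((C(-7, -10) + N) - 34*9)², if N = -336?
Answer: 404496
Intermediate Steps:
C(E, t) = 6
((C(-7, -10) + N) - 34*9)² = ((6 - 336) - 34*9)² = (-330 - 306)² = (-636)² = 404496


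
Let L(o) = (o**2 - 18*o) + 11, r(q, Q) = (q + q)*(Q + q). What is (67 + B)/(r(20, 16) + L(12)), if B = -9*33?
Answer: -230/1379 ≈ -0.16679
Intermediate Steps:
B = -297
r(q, Q) = 2*q*(Q + q) (r(q, Q) = (2*q)*(Q + q) = 2*q*(Q + q))
L(o) = 11 + o**2 - 18*o
(67 + B)/(r(20, 16) + L(12)) = (67 - 297)/(2*20*(16 + 20) + (11 + 12**2 - 18*12)) = -230/(2*20*36 + (11 + 144 - 216)) = -230/(1440 - 61) = -230/1379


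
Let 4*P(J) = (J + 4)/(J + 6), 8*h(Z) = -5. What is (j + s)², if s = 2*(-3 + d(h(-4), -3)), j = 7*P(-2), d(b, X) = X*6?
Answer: 108241/64 ≈ 1691.3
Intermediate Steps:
h(Z) = -5/8 (h(Z) = (⅛)*(-5) = -5/8)
d(b, X) = 6*X
P(J) = (4 + J)/(4*(6 + J)) (P(J) = ((J + 4)/(J + 6))/4 = ((4 + J)/(6 + J))/4 = (4 + J)/(4*(6 + J)))
j = 7/8 (j = 7*((4 - 2)/(4*(6 - 2))) = 7*((¼)*2/4) = 7*((¼)*(¼)*2) = 7*(⅛) = 7/8 ≈ 0.87500)
s = -42 (s = 2*(-3 + 6*(-3)) = 2*(-3 - 18) = 2*(-21) = -42)
(j + s)² = (7/8 - 42)² = (-329/8)² = 108241/64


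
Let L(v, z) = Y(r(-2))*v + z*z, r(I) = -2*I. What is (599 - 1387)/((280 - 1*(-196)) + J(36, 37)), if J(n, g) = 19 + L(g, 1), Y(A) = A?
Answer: -197/161 ≈ -1.2236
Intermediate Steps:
L(v, z) = z**2 + 4*v (L(v, z) = (-2*(-2))*v + z*z = 4*v + z**2 = z**2 + 4*v)
J(n, g) = 20 + 4*g (J(n, g) = 19 + (1**2 + 4*g) = 19 + (1 + 4*g) = 20 + 4*g)
(599 - 1387)/((280 - 1*(-196)) + J(36, 37)) = (599 - 1387)/((280 - 1*(-196)) + (20 + 4*37)) = -788/((280 + 196) + (20 + 148)) = -788/(476 + 168) = -788/644 = (1/644)*(-788) = -197/161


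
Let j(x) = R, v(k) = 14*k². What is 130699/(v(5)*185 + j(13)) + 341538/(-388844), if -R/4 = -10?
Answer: 3586659367/3149150345 ≈ 1.1389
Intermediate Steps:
R = 40 (R = -4*(-10) = 40)
j(x) = 40
130699/(v(5)*185 + j(13)) + 341538/(-388844) = 130699/((14*5²)*185 + 40) + 341538/(-388844) = 130699/((14*25)*185 + 40) + 341538*(-1/388844) = 130699/(350*185 + 40) - 170769/194422 = 130699/(64750 + 40) - 170769/194422 = 130699/64790 - 170769/194422 = 3586659367/3149150345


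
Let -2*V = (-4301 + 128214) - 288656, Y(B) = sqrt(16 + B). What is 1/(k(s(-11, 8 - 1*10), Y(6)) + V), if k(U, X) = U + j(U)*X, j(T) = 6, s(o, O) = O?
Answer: 109826/9046311651 - 8*sqrt(22)/9046311651 ≈ 1.2136e-5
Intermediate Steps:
k(U, X) = U + 6*X
V = 164743/2 (V = -((-4301 + 128214) - 288656)/2 = -(123913 - 288656)/2 = -1/2*(-164743) = 164743/2 ≈ 82372.)
1/(k(s(-11, 8 - 1*10), Y(6)) + V) = 1/(((8 - 1*10) + 6*sqrt(16 + 6)) + 164743/2) = 1/(((8 - 10) + 6*sqrt(22)) + 164743/2) = 1/((-2 + 6*sqrt(22)) + 164743/2) = 1/(164739/2 + 6*sqrt(22))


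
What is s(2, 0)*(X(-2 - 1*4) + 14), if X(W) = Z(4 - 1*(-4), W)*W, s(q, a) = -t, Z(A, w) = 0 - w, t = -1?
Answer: -22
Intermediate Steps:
Z(A, w) = -w
s(q, a) = 1 (s(q, a) = -1*(-1) = 1)
X(W) = -W² (X(W) = (-W)*W = -W²)
s(2, 0)*(X(-2 - 1*4) + 14) = 1*(-(-2 - 1*4)² + 14) = 1*(-(-2 - 4)² + 14) = 1*(-1*(-6)² + 14) = 1*(-1*36 + 14) = 1*(-36 + 14) = 1*(-22) = -22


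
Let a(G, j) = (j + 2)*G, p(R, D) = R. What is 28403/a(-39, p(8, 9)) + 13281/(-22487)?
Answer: -643877851/8769930 ≈ -73.419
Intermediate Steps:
a(G, j) = G*(2 + j) (a(G, j) = (2 + j)*G = G*(2 + j))
28403/a(-39, p(8, 9)) + 13281/(-22487) = 28403/((-39*(2 + 8))) + 13281/(-22487) = 28403/((-39*10)) + 13281*(-1/22487) = 28403/(-390) - 13281/22487 = 28403*(-1/390) - 13281/22487 = -28403/390 - 13281/22487 = -643877851/8769930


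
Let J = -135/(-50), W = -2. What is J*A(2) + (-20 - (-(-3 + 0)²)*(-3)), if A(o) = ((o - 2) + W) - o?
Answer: -289/5 ≈ -57.800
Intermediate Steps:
A(o) = -4 (A(o) = ((o - 2) - 2) - o = ((-2 + o) - 2) - o = (-4 + o) - o = -4)
J = 27/10 (J = -135*(-1/50) = 27/10 ≈ 2.7000)
J*A(2) + (-20 - (-(-3 + 0)²)*(-3)) = (27/10)*(-4) + (-20 - (-(-3 + 0)²)*(-3)) = -54/5 + (-20 - (-1*(-3)²)*(-3)) = -54/5 + (-20 - (-1*9)*(-3)) = -54/5 + (-20 - (-9)*(-3)) = -54/5 + (-20 - 1*27) = -54/5 + (-20 - 27) = -54/5 - 47 = -289/5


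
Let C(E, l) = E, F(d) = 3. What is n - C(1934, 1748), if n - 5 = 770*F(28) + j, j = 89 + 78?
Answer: 548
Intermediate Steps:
j = 167
n = 2482 (n = 5 + (770*3 + 167) = 5 + (2310 + 167) = 5 + 2477 = 2482)
n - C(1934, 1748) = 2482 - 1*1934 = 2482 - 1934 = 548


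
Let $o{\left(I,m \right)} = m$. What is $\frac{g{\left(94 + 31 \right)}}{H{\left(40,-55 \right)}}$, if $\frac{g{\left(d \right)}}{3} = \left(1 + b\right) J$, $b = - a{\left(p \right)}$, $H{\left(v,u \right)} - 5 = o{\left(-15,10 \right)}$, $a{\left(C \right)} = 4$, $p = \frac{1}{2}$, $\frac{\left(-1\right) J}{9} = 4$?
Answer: $\frac{108}{5} \approx 21.6$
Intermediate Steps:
$J = -36$ ($J = \left(-9\right) 4 = -36$)
$p = \frac{1}{2} \approx 0.5$
$H{\left(v,u \right)} = 15$ ($H{\left(v,u \right)} = 5 + 10 = 15$)
$b = -4$ ($b = \left(-1\right) 4 = -4$)
$g{\left(d \right)} = 324$ ($g{\left(d \right)} = 3 \left(1 - 4\right) \left(-36\right) = 3 \left(\left(-3\right) \left(-36\right)\right) = 3 \cdot 108 = 324$)
$\frac{g{\left(94 + 31 \right)}}{H{\left(40,-55 \right)}} = \frac{324}{15} = 324 \cdot \frac{1}{15} = \frac{108}{5}$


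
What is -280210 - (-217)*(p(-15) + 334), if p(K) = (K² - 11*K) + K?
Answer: -126357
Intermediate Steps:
p(K) = K² - 10*K
-280210 - (-217)*(p(-15) + 334) = -280210 - (-217)*(-15*(-10 - 15) + 334) = -280210 - (-217)*(-15*(-25) + 334) = -280210 - (-217)*(375 + 334) = -280210 - (-217)*709 = -280210 - 1*(-153853) = -280210 + 153853 = -126357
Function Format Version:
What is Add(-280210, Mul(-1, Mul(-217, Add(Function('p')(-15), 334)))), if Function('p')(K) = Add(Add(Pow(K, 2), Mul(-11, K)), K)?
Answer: -126357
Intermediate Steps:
Function('p')(K) = Add(Pow(K, 2), Mul(-10, K))
Add(-280210, Mul(-1, Mul(-217, Add(Function('p')(-15), 334)))) = Add(-280210, Mul(-1, Mul(-217, Add(Mul(-15, Add(-10, -15)), 334)))) = Add(-280210, Mul(-1, Mul(-217, Add(Mul(-15, -25), 334)))) = Add(-280210, Mul(-1, Mul(-217, Add(375, 334)))) = Add(-280210, Mul(-1, Mul(-217, 709))) = Add(-280210, Mul(-1, -153853)) = Add(-280210, 153853) = -126357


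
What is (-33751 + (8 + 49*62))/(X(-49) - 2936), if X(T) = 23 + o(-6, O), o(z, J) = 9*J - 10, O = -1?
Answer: 30705/2932 ≈ 10.472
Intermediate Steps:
o(z, J) = -10 + 9*J
X(T) = 4 (X(T) = 23 + (-10 + 9*(-1)) = 23 + (-10 - 9) = 23 - 19 = 4)
(-33751 + (8 + 49*62))/(X(-49) - 2936) = (-33751 + (8 + 49*62))/(4 - 2936) = (-33751 + (8 + 3038))/(-2932) = (-33751 + 3046)*(-1/2932) = -30705*(-1/2932) = 30705/2932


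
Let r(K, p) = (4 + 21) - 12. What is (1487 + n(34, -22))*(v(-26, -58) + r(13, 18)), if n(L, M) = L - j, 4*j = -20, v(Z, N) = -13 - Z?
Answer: 39676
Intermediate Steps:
j = -5 (j = (1/4)*(-20) = -5)
n(L, M) = 5 + L (n(L, M) = L - 1*(-5) = L + 5 = 5 + L)
r(K, p) = 13 (r(K, p) = 25 - 12 = 13)
(1487 + n(34, -22))*(v(-26, -58) + r(13, 18)) = (1487 + (5 + 34))*((-13 - 1*(-26)) + 13) = (1487 + 39)*((-13 + 26) + 13) = 1526*(13 + 13) = 1526*26 = 39676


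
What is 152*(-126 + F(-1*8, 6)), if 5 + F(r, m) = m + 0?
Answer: -19000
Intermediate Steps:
F(r, m) = -5 + m (F(r, m) = -5 + (m + 0) = -5 + m)
152*(-126 + F(-1*8, 6)) = 152*(-126 + (-5 + 6)) = 152*(-126 + 1) = 152*(-125) = -19000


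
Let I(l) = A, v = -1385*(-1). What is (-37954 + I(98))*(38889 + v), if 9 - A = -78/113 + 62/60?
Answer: -2590317215681/1695 ≈ -1.5282e+9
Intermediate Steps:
A = 29347/3390 (A = 9 - (-78/113 + 62/60) = 9 - (-78*1/113 + 62*(1/60)) = 9 - (-78/113 + 31/30) = 9 - 1*1163/3390 = 9 - 1163/3390 = 29347/3390 ≈ 8.6569)
v = 1385
I(l) = 29347/3390
(-37954 + I(98))*(38889 + v) = (-37954 + 29347/3390)*(38889 + 1385) = -128634713/3390*40274 = -2590317215681/1695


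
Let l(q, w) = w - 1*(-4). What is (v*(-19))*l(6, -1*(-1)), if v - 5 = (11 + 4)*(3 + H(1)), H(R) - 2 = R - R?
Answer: -7600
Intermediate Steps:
H(R) = 2 (H(R) = 2 + (R - R) = 2 + 0 = 2)
v = 80 (v = 5 + (11 + 4)*(3 + 2) = 5 + 15*5 = 5 + 75 = 80)
l(q, w) = 4 + w (l(q, w) = w + 4 = 4 + w)
(v*(-19))*l(6, -1*(-1)) = (80*(-19))*(4 - 1*(-1)) = -1520*(4 + 1) = -1520*5 = -7600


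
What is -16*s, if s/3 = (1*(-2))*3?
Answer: 288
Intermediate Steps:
s = -18 (s = 3*((1*(-2))*3) = 3*(-2*3) = 3*(-6) = -18)
-16*s = -16*(-18) = 288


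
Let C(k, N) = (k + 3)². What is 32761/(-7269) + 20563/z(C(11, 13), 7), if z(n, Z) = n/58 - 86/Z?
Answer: -30402138629/13142352 ≈ -2313.3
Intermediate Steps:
C(k, N) = (3 + k)²
z(n, Z) = -86/Z + n/58 (z(n, Z) = n*(1/58) - 86/Z = n/58 - 86/Z = -86/Z + n/58)
32761/(-7269) + 20563/z(C(11, 13), 7) = 32761/(-7269) + 20563/(-86/7 + (3 + 11)²/58) = 32761*(-1/7269) + 20563/(-86*⅐ + (1/58)*14²) = -32761/7269 + 20563/(-86/7 + (1/58)*196) = -32761/7269 + 20563/(-86/7 + 98/29) = -32761/7269 + 20563/(-1808/203) = -32761/7269 + 20563*(-203/1808) = -32761/7269 - 4174289/1808 = -30402138629/13142352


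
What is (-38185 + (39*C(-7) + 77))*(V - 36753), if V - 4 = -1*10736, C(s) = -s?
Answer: 1796594975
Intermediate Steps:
V = -10732 (V = 4 - 1*10736 = 4 - 10736 = -10732)
(-38185 + (39*C(-7) + 77))*(V - 36753) = (-38185 + (39*(-1*(-7)) + 77))*(-10732 - 36753) = (-38185 + (39*7 + 77))*(-47485) = (-38185 + (273 + 77))*(-47485) = (-38185 + 350)*(-47485) = -37835*(-47485) = 1796594975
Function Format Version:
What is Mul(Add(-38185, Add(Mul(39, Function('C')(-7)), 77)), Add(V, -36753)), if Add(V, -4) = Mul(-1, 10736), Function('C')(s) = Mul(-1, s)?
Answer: 1796594975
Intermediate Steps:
V = -10732 (V = Add(4, Mul(-1, 10736)) = Add(4, -10736) = -10732)
Mul(Add(-38185, Add(Mul(39, Function('C')(-7)), 77)), Add(V, -36753)) = Mul(Add(-38185, Add(Mul(39, Mul(-1, -7)), 77)), Add(-10732, -36753)) = Mul(Add(-38185, Add(Mul(39, 7), 77)), -47485) = Mul(Add(-38185, Add(273, 77)), -47485) = Mul(Add(-38185, 350), -47485) = Mul(-37835, -47485) = 1796594975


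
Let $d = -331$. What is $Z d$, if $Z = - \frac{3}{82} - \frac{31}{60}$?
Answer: $\frac{450491}{2460} \approx 183.13$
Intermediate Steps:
$Z = - \frac{1361}{2460}$ ($Z = \left(-3\right) \frac{1}{82} - \frac{31}{60} = - \frac{3}{82} - \frac{31}{60} = - \frac{1361}{2460} \approx -0.55325$)
$Z d = \left(- \frac{1361}{2460}\right) \left(-331\right) = \frac{450491}{2460}$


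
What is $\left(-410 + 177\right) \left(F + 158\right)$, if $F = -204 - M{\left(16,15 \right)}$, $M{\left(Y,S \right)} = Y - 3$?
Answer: $13747$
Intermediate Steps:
$M{\left(Y,S \right)} = -3 + Y$ ($M{\left(Y,S \right)} = Y - 3 = -3 + Y$)
$F = -217$ ($F = -204 - \left(-3 + 16\right) = -204 - 13 = -217$)
$\left(-410 + 177\right) \left(F + 158\right) = \left(-410 + 177\right) \left(-217 + 158\right) = \left(-233\right) \left(-59\right) = 13747$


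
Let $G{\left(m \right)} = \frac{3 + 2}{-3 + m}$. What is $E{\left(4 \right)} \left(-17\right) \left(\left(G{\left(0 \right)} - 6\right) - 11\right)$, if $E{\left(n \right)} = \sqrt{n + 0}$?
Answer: $\frac{1904}{3} \approx 634.67$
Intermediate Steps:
$G{\left(m \right)} = \frac{5}{-3 + m}$
$E{\left(n \right)} = \sqrt{n}$
$E{\left(4 \right)} \left(-17\right) \left(\left(G{\left(0 \right)} - 6\right) - 11\right) = \sqrt{4} \left(-17\right) \left(\left(\frac{5}{-3 + 0} - 6\right) - 11\right) = 2 \left(-17\right) \left(\left(\frac{5}{-3} - 6\right) - 11\right) = - 34 \left(\left(5 \left(- \frac{1}{3}\right) - 6\right) - 11\right) = - 34 \left(\left(- \frac{5}{3} - 6\right) - 11\right) = - 34 \left(- \frac{23}{3} - 11\right) = \left(-34\right) \left(- \frac{56}{3}\right) = \frac{1904}{3}$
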